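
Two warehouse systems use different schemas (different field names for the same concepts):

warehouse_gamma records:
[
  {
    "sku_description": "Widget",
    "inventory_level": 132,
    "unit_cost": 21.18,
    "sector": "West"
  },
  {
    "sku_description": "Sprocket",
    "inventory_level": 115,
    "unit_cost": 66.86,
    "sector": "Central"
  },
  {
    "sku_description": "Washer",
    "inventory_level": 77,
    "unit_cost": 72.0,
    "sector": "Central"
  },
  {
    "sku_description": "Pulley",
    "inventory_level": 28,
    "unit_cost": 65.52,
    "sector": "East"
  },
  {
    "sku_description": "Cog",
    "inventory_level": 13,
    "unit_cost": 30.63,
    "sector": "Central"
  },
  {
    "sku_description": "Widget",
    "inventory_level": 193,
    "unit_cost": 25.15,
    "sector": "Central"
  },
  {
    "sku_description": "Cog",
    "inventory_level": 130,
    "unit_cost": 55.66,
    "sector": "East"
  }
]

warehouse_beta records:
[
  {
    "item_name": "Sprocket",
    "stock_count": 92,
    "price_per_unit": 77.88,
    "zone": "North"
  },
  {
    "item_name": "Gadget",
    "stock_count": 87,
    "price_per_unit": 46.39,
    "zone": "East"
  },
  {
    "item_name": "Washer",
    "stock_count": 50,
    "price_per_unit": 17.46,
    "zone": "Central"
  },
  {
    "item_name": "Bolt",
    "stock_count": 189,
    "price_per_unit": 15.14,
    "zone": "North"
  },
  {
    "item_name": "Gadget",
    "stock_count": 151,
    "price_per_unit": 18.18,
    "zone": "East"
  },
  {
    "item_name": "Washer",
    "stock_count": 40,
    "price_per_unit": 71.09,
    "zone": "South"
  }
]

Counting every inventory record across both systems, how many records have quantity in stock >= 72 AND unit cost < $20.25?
2

Schema mappings:
- "inventory_level" (warehouse_gamma) = "stock_count" (warehouse_beta) = quantity
- "unit_cost" (warehouse_gamma) = "price_per_unit" (warehouse_beta) = unit cost

Records meeting both conditions in warehouse_gamma: 0
Records meeting both conditions in warehouse_beta: 2

Total: 0 + 2 = 2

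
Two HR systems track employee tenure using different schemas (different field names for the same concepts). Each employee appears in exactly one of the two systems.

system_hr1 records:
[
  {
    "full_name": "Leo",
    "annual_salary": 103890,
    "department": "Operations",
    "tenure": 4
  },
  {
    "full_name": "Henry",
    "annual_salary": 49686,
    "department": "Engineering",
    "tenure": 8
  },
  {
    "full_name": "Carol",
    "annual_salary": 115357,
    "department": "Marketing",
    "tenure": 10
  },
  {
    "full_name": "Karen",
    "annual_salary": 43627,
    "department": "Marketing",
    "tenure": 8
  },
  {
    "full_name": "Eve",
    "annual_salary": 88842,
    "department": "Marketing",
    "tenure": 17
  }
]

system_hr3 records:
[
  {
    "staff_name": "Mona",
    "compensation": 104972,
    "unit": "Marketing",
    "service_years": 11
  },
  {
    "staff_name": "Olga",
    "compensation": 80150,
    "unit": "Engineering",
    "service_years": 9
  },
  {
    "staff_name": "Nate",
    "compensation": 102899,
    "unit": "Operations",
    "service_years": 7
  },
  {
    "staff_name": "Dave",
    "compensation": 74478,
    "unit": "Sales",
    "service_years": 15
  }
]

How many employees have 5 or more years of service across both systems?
8

Reconcile schemas: "tenure" (system_hr1) = "service_years" (system_hr3) = years of service

From system_hr1: 4 employees with >= 5 years
From system_hr3: 4 employees with >= 5 years

Total: 4 + 4 = 8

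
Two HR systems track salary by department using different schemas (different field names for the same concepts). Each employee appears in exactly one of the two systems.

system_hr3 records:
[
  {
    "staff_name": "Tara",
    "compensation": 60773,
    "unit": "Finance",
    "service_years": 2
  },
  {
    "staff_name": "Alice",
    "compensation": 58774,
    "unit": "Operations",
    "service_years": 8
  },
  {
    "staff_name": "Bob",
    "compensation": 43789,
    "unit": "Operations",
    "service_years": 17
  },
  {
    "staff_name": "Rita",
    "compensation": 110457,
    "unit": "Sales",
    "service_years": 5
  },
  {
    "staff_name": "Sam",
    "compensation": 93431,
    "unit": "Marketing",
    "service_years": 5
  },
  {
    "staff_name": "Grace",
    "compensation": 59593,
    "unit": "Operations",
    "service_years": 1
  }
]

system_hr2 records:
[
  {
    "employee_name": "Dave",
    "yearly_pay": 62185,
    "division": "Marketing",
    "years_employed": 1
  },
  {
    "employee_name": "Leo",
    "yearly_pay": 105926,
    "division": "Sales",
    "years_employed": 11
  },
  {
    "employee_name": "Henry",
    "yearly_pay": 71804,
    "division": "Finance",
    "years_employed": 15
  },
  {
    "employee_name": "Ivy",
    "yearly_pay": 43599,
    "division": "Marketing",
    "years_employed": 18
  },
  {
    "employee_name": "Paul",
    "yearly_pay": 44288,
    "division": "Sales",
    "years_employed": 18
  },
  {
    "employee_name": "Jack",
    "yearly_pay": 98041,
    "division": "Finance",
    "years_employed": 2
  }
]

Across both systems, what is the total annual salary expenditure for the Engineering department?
0

Schema mappings:
- "unit" (system_hr3) = "division" (system_hr2) = department
- "compensation" (system_hr3) = "yearly_pay" (system_hr2) = salary

Engineering salaries from system_hr3: 0
Engineering salaries from system_hr2: 0

Total: 0 + 0 = 0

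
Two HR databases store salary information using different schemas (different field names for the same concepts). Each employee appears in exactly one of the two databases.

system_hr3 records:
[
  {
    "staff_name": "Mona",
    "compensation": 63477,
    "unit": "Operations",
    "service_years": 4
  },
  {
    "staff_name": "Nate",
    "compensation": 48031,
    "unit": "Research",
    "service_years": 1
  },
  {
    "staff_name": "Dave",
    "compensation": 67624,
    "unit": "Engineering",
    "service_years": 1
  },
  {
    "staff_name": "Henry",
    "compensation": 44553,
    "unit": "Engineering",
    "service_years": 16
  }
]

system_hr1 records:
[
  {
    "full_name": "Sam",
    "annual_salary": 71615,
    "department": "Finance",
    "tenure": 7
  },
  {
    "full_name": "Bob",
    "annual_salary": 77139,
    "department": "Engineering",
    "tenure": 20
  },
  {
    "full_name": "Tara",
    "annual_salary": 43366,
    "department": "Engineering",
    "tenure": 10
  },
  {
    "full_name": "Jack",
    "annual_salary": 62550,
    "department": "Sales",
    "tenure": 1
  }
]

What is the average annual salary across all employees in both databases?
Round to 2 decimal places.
59794.38

Schema mapping: "compensation" (system_hr3) = "annual_salary" (system_hr1) = annual salary

All salaries: [63477, 48031, 67624, 44553, 71615, 77139, 43366, 62550]
Sum: 478355
Count: 8
Average: 478355 / 8 = 59794.38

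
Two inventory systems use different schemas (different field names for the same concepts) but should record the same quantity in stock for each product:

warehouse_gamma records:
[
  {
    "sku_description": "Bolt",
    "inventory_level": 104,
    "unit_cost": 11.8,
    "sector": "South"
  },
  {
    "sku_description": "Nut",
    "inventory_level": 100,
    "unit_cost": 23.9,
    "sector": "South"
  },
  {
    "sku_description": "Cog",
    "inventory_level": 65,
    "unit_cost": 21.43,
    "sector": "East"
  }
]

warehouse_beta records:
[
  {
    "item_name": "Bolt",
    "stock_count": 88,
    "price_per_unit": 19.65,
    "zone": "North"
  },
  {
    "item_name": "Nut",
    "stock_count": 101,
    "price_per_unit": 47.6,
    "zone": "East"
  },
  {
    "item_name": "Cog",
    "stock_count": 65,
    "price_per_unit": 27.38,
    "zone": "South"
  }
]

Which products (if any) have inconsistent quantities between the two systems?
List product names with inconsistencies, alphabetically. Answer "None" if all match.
Bolt, Nut

Schema mappings:
- "sku_description" (warehouse_gamma) = "item_name" (warehouse_beta) = product name
- "inventory_level" (warehouse_gamma) = "stock_count" (warehouse_beta) = quantity

Comparison:
  Bolt: 104 vs 88 - MISMATCH
  Nut: 100 vs 101 - MISMATCH
  Cog: 65 vs 65 - MATCH

Products with inconsistencies: Bolt, Nut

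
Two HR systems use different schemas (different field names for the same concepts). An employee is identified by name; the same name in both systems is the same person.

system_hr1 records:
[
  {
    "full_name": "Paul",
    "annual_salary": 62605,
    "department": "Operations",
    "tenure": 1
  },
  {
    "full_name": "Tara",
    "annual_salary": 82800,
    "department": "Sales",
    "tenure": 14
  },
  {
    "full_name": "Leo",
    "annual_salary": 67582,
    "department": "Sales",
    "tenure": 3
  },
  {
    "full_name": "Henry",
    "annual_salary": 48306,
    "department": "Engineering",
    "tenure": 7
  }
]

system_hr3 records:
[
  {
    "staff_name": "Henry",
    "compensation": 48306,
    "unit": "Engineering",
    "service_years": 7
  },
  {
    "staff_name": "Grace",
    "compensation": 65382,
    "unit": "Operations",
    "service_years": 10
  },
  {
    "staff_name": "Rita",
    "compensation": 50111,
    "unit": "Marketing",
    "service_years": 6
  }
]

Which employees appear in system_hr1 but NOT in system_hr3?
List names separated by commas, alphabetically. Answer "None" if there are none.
Leo, Paul, Tara

Schema mapping: "full_name" (system_hr1) = "staff_name" (system_hr3) = employee name

Names in system_hr1: ['Henry', 'Leo', 'Paul', 'Tara']
Names in system_hr3: ['Grace', 'Henry', 'Rita']

In system_hr1 but not system_hr3: ['Leo', 'Paul', 'Tara']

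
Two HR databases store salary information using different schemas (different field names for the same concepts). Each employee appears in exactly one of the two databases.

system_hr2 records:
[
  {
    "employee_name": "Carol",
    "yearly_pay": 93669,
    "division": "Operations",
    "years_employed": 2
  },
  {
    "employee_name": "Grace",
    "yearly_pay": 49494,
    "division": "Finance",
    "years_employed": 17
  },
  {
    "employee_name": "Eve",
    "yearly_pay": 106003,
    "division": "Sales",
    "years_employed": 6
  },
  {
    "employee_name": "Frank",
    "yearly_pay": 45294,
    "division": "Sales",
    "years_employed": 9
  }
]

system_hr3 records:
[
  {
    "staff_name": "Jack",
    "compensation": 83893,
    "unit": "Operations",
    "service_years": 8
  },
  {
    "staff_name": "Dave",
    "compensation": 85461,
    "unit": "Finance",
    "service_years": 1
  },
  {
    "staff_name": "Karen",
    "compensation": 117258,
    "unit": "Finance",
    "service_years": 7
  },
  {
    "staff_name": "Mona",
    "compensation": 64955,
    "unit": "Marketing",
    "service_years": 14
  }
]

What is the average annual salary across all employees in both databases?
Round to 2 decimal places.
80753.38

Schema mapping: "yearly_pay" (system_hr2) = "compensation" (system_hr3) = annual salary

All salaries: [93669, 49494, 106003, 45294, 83893, 85461, 117258, 64955]
Sum: 646027
Count: 8
Average: 646027 / 8 = 80753.38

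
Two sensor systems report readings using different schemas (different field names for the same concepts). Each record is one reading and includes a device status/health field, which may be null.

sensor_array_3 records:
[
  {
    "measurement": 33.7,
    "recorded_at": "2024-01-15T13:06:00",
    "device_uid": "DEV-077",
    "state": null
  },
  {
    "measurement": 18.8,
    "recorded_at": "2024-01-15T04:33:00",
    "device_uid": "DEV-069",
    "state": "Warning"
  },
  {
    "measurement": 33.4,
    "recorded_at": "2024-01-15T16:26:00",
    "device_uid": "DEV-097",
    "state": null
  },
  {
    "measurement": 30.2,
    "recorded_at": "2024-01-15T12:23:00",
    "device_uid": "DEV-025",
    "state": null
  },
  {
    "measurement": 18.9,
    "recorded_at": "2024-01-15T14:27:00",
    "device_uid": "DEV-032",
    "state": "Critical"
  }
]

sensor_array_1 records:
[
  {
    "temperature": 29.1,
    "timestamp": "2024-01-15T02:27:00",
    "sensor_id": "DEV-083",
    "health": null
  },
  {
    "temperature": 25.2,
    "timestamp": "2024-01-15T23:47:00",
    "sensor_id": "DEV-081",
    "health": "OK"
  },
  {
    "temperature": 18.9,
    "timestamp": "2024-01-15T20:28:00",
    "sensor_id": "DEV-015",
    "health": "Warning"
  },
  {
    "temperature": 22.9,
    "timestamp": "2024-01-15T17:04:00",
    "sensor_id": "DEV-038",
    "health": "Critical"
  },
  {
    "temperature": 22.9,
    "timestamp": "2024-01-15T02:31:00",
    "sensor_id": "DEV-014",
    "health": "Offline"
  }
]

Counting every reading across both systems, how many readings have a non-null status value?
6

Schema mapping: "state" (sensor_array_3) = "health" (sensor_array_1) = status

Non-null in sensor_array_3: 2
Non-null in sensor_array_1: 4

Total non-null: 2 + 4 = 6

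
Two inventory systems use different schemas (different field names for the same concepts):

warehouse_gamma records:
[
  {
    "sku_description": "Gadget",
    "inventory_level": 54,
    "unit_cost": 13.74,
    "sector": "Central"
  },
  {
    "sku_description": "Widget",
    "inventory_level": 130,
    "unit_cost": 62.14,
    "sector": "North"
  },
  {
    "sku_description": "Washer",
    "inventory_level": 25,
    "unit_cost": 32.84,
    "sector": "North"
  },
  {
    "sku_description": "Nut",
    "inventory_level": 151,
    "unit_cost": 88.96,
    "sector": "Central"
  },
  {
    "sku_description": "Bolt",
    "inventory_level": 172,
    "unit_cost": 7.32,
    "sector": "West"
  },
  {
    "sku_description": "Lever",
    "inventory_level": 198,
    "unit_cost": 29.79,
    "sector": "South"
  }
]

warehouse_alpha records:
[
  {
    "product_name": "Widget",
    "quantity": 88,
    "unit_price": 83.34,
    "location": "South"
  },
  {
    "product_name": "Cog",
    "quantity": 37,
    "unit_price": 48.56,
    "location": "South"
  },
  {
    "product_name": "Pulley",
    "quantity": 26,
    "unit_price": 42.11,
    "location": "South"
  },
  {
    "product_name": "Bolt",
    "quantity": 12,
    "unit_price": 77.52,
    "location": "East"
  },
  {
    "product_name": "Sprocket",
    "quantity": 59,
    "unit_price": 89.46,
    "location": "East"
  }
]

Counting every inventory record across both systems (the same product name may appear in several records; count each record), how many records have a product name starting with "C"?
1

Schema mapping: "sku_description" (warehouse_gamma) = "product_name" (warehouse_alpha) = product name

Records with product name starting with "C" in warehouse_gamma: 0
Records with product name starting with "C" in warehouse_alpha: 1

Total: 0 + 1 = 1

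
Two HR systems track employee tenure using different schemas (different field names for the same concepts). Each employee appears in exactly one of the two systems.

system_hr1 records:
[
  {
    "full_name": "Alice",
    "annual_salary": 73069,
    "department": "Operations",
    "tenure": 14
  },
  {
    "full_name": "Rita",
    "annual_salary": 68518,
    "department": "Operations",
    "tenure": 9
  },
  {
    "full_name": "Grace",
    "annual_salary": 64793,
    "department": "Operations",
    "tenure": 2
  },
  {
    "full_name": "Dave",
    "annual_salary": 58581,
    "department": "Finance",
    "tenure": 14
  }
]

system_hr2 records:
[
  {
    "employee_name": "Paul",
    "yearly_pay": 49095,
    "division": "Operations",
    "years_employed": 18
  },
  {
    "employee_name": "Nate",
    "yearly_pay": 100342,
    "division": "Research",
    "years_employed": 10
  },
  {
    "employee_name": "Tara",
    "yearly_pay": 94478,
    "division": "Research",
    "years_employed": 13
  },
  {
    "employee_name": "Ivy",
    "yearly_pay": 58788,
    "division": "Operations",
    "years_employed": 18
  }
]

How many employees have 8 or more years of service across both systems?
7

Reconcile schemas: "tenure" (system_hr1) = "years_employed" (system_hr2) = years of service

From system_hr1: 3 employees with >= 8 years
From system_hr2: 4 employees with >= 8 years

Total: 3 + 4 = 7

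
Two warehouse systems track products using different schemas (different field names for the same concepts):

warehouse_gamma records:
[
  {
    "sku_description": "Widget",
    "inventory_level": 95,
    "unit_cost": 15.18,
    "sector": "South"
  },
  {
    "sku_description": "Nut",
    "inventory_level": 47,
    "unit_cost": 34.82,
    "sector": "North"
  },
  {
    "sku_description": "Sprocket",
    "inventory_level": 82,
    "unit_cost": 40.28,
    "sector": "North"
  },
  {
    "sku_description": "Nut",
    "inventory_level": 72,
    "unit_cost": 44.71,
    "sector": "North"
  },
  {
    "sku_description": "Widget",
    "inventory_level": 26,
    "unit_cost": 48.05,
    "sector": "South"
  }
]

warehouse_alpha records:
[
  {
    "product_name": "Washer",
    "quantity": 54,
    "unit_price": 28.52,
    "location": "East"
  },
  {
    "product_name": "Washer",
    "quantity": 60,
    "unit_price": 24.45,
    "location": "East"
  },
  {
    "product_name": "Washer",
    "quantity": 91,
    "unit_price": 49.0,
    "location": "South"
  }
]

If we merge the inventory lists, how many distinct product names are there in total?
4

Schema mapping: "sku_description" (warehouse_gamma) = "product_name" (warehouse_alpha) = product name

Products in warehouse_gamma: ['Nut', 'Sprocket', 'Widget']
Products in warehouse_alpha: ['Washer']

Union (unique products): ['Nut', 'Sprocket', 'Washer', 'Widget']
Count: 4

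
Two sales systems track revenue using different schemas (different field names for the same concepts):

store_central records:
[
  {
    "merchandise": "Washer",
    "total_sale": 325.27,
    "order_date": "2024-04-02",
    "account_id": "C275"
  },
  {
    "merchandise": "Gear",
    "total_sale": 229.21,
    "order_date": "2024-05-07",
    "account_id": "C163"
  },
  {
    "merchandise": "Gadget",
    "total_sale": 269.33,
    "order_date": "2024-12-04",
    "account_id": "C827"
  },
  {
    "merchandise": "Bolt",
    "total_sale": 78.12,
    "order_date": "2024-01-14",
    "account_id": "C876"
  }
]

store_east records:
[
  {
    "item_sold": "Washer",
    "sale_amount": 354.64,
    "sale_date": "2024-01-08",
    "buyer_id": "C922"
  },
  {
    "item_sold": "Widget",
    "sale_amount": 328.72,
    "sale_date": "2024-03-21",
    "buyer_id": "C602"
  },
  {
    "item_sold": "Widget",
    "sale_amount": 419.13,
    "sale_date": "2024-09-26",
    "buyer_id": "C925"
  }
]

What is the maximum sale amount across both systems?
419.13

Reconcile: "total_sale" (store_central) = "sale_amount" (store_east) = sale amount

Maximum in store_central: 325.27
Maximum in store_east: 419.13

Overall maximum: max(325.27, 419.13) = 419.13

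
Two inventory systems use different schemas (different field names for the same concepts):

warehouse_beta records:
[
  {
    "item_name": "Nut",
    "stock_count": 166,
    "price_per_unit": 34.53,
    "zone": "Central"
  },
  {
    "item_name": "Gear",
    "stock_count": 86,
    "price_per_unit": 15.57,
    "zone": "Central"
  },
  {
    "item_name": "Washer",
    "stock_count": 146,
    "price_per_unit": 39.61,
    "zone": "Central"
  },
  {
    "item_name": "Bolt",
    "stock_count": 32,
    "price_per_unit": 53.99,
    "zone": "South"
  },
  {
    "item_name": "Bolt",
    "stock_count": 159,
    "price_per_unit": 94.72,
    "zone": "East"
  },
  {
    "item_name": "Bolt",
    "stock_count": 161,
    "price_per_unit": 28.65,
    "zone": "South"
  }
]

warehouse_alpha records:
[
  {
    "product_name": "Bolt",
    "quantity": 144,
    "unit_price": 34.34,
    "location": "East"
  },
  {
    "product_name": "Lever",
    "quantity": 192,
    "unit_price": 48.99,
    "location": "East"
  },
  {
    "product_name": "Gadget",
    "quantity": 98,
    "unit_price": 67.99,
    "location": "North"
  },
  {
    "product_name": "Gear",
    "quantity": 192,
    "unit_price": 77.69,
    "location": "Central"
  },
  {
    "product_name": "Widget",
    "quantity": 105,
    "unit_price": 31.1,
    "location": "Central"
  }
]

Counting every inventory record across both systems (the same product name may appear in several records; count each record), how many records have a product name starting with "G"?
3

Schema mapping: "item_name" (warehouse_beta) = "product_name" (warehouse_alpha) = product name

Records with product name starting with "G" in warehouse_beta: 1
Records with product name starting with "G" in warehouse_alpha: 2

Total: 1 + 2 = 3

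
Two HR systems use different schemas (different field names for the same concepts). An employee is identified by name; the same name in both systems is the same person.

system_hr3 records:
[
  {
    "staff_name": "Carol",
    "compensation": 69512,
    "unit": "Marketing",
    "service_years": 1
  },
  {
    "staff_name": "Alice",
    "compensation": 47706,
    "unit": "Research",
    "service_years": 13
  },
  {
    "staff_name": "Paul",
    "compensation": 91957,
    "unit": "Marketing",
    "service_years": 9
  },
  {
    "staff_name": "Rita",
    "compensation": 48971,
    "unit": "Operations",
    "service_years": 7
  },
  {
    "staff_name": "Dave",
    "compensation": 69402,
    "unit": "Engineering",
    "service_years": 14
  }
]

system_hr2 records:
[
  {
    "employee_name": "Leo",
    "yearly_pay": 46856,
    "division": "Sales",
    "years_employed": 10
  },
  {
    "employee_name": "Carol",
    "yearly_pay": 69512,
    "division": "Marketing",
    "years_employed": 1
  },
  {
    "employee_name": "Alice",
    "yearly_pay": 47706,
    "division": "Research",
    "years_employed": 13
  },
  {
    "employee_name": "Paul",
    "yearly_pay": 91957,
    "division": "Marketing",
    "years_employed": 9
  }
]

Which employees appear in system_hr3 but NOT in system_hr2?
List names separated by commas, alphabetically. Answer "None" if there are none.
Dave, Rita

Schema mapping: "staff_name" (system_hr3) = "employee_name" (system_hr2) = employee name

Names in system_hr3: ['Alice', 'Carol', 'Dave', 'Paul', 'Rita']
Names in system_hr2: ['Alice', 'Carol', 'Leo', 'Paul']

In system_hr3 but not system_hr2: ['Dave', 'Rita']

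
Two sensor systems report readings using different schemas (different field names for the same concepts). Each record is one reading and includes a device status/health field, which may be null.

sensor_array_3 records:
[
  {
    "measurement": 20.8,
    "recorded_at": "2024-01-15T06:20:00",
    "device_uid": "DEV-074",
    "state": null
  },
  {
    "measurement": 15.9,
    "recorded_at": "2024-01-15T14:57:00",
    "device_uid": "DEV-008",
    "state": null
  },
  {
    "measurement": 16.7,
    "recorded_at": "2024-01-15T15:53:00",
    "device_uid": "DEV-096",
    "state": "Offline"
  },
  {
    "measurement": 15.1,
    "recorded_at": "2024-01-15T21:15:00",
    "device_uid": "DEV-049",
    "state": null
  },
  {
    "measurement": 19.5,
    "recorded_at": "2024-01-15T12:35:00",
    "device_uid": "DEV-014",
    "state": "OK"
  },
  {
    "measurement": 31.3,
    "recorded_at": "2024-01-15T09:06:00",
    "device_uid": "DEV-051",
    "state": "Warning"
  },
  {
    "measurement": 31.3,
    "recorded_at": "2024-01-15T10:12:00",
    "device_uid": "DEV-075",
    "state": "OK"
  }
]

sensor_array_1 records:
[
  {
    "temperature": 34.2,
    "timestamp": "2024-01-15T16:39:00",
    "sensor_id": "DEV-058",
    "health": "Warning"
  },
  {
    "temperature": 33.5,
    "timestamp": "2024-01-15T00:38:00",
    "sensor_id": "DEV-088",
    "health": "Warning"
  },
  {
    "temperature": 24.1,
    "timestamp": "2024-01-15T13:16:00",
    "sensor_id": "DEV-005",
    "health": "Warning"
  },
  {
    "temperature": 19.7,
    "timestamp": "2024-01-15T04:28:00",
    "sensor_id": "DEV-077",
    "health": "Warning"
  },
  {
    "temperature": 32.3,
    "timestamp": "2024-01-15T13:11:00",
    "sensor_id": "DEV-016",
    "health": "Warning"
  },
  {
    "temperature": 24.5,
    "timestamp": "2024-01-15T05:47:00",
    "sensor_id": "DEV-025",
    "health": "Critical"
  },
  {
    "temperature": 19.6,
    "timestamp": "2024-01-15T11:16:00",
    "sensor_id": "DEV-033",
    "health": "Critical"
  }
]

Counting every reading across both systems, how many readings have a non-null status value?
11

Schema mapping: "state" (sensor_array_3) = "health" (sensor_array_1) = status

Non-null in sensor_array_3: 4
Non-null in sensor_array_1: 7

Total non-null: 4 + 7 = 11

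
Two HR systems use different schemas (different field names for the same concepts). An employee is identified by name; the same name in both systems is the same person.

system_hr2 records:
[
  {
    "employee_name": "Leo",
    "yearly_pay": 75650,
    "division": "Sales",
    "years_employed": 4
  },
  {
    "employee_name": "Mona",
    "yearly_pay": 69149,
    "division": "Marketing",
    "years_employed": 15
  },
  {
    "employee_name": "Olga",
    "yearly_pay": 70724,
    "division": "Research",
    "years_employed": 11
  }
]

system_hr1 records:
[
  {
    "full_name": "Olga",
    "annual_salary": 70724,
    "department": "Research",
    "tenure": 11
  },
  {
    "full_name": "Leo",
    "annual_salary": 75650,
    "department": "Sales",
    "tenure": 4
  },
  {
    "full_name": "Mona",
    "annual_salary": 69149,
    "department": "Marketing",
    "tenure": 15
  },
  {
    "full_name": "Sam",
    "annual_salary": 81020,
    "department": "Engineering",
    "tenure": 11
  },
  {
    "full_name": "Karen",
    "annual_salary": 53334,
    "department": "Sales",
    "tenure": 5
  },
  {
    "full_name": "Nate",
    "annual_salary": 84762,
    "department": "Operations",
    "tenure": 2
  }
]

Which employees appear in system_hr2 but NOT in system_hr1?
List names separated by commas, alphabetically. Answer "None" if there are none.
None

Schema mapping: "employee_name" (system_hr2) = "full_name" (system_hr1) = employee name

Names in system_hr2: ['Leo', 'Mona', 'Olga']
Names in system_hr1: ['Karen', 'Leo', 'Mona', 'Nate', 'Olga', 'Sam']

In system_hr2 but not system_hr1: None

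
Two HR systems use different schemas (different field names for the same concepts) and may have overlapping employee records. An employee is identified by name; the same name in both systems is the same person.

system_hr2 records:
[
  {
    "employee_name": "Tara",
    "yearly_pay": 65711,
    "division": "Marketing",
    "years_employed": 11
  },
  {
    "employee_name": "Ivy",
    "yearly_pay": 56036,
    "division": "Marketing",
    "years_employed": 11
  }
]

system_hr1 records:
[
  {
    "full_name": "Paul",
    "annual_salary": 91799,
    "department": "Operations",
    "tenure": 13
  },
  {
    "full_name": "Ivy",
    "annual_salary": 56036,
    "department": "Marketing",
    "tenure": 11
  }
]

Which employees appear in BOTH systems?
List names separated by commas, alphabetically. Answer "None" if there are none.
Ivy

Schema mapping: "employee_name" (system_hr2) = "full_name" (system_hr1) = employee name

Names in system_hr2: ['Ivy', 'Tara']
Names in system_hr1: ['Ivy', 'Paul']

Intersection: ['Ivy']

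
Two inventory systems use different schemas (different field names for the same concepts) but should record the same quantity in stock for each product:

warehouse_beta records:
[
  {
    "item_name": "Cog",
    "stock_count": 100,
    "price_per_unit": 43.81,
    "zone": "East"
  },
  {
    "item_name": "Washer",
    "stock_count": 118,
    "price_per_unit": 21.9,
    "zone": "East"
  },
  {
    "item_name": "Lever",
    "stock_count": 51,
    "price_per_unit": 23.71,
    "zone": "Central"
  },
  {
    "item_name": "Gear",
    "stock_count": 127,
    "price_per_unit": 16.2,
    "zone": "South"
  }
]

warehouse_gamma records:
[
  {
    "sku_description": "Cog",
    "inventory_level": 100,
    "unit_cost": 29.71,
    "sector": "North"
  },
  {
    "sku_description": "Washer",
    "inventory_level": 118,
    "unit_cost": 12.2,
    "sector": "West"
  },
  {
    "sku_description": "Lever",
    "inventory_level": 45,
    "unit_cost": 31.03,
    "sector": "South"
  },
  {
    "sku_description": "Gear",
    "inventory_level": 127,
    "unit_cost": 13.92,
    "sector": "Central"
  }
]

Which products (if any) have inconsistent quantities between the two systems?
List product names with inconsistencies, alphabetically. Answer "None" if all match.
Lever

Schema mappings:
- "item_name" (warehouse_beta) = "sku_description" (warehouse_gamma) = product name
- "stock_count" (warehouse_beta) = "inventory_level" (warehouse_gamma) = quantity

Comparison:
  Cog: 100 vs 100 - MATCH
  Washer: 118 vs 118 - MATCH
  Lever: 51 vs 45 - MISMATCH
  Gear: 127 vs 127 - MATCH

Products with inconsistencies: Lever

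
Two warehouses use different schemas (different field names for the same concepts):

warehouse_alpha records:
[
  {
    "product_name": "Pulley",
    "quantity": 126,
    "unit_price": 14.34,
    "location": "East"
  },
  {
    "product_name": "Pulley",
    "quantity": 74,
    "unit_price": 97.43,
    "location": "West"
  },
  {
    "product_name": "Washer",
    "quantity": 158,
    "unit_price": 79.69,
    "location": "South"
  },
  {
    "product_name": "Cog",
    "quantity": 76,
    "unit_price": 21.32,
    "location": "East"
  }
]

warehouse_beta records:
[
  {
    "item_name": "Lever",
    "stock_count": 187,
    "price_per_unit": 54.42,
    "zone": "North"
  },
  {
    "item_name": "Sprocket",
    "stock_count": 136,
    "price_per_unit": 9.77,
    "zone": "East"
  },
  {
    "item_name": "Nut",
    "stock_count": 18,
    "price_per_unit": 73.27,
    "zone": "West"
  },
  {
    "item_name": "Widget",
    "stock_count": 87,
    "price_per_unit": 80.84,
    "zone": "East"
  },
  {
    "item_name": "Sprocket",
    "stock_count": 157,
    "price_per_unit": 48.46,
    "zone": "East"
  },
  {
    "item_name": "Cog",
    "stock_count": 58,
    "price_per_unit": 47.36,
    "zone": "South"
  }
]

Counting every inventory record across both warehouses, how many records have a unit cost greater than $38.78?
7

Schema mapping: "unit_price" (warehouse_alpha) = "price_per_unit" (warehouse_beta) = unit cost

Records > $38.78 in warehouse_alpha: 2
Records > $38.78 in warehouse_beta: 5

Total count: 2 + 5 = 7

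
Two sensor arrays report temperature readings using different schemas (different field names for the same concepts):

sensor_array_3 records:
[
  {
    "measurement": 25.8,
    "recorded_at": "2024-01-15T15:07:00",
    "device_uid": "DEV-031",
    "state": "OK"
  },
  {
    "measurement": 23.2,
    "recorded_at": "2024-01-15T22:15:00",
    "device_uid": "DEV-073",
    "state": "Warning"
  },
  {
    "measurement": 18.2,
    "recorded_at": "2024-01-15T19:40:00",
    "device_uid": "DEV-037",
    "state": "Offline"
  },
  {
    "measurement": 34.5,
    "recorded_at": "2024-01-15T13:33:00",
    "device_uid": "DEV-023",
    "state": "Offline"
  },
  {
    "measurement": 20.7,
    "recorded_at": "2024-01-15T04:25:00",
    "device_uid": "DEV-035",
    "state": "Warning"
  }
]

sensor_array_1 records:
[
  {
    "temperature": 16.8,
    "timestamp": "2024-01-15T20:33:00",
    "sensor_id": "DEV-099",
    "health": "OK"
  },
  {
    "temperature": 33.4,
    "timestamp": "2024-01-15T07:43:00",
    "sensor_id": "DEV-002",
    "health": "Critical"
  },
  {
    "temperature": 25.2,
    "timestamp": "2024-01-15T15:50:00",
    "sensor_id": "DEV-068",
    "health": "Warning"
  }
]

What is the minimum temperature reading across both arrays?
16.8

Schema mapping: "measurement" (sensor_array_3) = "temperature" (sensor_array_1) = temperature reading

Minimum in sensor_array_3: 18.2
Minimum in sensor_array_1: 16.8

Overall minimum: min(18.2, 16.8) = 16.8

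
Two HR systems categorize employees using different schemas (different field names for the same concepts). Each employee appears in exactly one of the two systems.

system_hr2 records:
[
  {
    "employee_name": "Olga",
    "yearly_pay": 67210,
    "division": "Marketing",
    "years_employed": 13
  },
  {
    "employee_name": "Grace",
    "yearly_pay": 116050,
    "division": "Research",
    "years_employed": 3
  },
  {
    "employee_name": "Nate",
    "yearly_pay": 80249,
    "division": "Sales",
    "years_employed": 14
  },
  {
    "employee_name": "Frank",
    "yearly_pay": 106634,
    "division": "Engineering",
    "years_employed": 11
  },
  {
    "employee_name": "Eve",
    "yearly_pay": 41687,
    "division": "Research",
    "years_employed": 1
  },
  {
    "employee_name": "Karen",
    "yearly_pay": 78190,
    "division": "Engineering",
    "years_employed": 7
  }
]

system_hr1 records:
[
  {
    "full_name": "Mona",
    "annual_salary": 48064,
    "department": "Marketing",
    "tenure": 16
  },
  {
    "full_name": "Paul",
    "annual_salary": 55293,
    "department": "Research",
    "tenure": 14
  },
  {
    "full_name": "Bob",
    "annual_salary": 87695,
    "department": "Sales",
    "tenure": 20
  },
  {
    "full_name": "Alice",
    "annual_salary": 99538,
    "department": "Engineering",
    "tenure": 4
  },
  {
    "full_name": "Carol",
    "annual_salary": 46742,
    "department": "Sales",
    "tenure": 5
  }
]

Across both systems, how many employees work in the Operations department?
0

Schema mapping: "division" (system_hr2) = "department" (system_hr1) = department

Operations employees in system_hr2: 0
Operations employees in system_hr1: 0

Total in Operations: 0 + 0 = 0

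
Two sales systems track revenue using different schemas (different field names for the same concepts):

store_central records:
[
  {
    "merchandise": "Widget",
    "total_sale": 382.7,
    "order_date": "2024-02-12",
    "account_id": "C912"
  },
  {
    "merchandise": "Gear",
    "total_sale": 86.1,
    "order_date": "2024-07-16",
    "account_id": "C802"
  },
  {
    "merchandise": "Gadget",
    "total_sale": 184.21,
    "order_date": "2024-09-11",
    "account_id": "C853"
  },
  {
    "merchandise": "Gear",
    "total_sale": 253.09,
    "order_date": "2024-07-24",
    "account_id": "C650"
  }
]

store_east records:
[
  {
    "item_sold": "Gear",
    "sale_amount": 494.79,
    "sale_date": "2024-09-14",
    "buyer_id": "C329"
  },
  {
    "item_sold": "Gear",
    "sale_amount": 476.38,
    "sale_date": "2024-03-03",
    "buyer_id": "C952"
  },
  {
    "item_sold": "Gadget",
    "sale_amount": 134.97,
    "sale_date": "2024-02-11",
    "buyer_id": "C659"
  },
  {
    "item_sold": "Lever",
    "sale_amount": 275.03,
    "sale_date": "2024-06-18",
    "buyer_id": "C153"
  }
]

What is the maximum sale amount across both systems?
494.79

Reconcile: "total_sale" (store_central) = "sale_amount" (store_east) = sale amount

Maximum in store_central: 382.7
Maximum in store_east: 494.79

Overall maximum: max(382.7, 494.79) = 494.79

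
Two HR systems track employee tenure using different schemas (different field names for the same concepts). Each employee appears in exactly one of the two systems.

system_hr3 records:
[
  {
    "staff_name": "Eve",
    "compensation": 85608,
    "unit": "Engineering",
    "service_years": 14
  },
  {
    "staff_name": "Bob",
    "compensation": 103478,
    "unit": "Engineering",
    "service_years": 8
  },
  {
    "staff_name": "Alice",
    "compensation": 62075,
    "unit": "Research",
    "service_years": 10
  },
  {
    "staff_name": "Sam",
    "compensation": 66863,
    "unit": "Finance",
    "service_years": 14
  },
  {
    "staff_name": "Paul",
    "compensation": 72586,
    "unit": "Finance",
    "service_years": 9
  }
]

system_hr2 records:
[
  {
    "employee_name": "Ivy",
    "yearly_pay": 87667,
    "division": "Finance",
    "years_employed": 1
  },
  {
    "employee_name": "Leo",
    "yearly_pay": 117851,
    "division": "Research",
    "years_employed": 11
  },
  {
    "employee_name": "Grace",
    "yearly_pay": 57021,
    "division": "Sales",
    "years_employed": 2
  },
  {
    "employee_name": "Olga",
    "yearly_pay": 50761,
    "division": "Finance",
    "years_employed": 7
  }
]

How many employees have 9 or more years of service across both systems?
5

Reconcile schemas: "service_years" (system_hr3) = "years_employed" (system_hr2) = years of service

From system_hr3: 4 employees with >= 9 years
From system_hr2: 1 employees with >= 9 years

Total: 4 + 1 = 5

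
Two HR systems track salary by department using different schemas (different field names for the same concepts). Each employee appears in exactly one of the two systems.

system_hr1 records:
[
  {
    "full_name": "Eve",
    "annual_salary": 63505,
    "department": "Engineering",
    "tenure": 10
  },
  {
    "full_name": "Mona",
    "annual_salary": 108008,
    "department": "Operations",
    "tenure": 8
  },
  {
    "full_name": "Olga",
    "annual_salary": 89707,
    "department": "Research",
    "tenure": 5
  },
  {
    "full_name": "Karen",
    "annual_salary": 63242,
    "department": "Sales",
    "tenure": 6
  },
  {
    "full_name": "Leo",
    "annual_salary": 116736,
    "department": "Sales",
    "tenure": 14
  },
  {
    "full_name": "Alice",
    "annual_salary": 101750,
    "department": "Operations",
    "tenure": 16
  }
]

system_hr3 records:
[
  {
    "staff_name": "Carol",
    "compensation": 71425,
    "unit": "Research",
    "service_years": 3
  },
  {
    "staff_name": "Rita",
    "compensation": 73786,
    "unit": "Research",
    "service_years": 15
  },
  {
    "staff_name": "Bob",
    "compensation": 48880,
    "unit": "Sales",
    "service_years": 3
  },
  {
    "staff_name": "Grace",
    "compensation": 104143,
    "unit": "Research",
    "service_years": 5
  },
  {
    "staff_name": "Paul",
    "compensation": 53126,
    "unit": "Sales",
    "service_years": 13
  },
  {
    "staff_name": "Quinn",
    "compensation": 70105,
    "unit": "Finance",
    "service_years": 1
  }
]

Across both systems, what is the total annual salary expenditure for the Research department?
339061

Schema mappings:
- "department" (system_hr1) = "unit" (system_hr3) = department
- "annual_salary" (system_hr1) = "compensation" (system_hr3) = salary

Research salaries from system_hr1: 89707
Research salaries from system_hr3: 249354

Total: 89707 + 249354 = 339061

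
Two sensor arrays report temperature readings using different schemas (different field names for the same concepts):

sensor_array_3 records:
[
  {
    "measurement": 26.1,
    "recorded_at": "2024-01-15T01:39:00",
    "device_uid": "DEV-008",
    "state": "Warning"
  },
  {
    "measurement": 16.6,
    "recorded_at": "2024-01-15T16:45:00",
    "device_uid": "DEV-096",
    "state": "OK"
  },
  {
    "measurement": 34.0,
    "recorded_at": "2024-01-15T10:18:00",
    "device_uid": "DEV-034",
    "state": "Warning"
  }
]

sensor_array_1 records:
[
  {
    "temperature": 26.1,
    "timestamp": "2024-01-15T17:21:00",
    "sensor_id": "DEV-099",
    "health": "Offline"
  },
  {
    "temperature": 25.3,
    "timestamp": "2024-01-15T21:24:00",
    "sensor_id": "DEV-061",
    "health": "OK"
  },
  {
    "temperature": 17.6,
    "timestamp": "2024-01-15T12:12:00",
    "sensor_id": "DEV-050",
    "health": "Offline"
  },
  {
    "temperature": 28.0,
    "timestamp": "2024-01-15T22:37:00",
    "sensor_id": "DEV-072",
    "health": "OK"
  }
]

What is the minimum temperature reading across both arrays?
16.6

Schema mapping: "measurement" (sensor_array_3) = "temperature" (sensor_array_1) = temperature reading

Minimum in sensor_array_3: 16.6
Minimum in sensor_array_1: 17.6

Overall minimum: min(16.6, 17.6) = 16.6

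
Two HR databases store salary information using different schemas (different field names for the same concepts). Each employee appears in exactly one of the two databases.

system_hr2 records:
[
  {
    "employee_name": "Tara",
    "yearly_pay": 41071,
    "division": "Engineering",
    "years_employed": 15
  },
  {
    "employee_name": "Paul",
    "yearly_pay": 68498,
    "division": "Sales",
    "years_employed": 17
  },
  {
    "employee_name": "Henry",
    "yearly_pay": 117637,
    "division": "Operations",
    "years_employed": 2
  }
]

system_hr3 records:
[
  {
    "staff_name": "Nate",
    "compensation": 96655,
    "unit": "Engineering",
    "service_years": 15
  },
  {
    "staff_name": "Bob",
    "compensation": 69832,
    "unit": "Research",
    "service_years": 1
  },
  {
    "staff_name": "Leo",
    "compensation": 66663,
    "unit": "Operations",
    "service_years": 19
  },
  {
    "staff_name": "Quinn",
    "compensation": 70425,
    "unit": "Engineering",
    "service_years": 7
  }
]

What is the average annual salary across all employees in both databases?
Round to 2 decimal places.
75825.86

Schema mapping: "yearly_pay" (system_hr2) = "compensation" (system_hr3) = annual salary

All salaries: [41071, 68498, 117637, 96655, 69832, 66663, 70425]
Sum: 530781
Count: 7
Average: 530781 / 7 = 75825.86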